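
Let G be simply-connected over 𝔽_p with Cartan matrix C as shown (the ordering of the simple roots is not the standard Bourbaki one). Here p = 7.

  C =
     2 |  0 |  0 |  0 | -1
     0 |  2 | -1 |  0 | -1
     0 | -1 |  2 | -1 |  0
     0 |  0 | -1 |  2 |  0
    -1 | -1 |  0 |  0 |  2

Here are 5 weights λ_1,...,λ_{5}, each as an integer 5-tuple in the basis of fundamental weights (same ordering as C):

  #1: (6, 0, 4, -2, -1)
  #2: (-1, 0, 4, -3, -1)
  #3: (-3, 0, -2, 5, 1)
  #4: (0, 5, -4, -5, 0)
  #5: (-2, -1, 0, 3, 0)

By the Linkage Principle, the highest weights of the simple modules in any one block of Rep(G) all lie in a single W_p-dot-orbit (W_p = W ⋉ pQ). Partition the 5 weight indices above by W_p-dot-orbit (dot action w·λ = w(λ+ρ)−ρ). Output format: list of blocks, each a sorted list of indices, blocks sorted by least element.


Root system A_5: the 5×5 matrix C matches after relabeling.

Alcove-folded reps (p=7, 5 weights, presented ϖ-order):

    λ_1+ρ ↦ (1, 0, 1, 4, 0)
    λ_2+ρ ↦ (0, 1, 3, 2, 0)
    λ_3+ρ ↦ (1, 0, 1, 4, 0)
    λ_4+ρ ↦ (0, 1, 3, 2, 0)
    λ_5+ρ ↦ (1, 0, 1, 4, 0)

Linkage partition of the 5 weights (2 classes, p=7):

[[1, 3, 5], [2, 4]]


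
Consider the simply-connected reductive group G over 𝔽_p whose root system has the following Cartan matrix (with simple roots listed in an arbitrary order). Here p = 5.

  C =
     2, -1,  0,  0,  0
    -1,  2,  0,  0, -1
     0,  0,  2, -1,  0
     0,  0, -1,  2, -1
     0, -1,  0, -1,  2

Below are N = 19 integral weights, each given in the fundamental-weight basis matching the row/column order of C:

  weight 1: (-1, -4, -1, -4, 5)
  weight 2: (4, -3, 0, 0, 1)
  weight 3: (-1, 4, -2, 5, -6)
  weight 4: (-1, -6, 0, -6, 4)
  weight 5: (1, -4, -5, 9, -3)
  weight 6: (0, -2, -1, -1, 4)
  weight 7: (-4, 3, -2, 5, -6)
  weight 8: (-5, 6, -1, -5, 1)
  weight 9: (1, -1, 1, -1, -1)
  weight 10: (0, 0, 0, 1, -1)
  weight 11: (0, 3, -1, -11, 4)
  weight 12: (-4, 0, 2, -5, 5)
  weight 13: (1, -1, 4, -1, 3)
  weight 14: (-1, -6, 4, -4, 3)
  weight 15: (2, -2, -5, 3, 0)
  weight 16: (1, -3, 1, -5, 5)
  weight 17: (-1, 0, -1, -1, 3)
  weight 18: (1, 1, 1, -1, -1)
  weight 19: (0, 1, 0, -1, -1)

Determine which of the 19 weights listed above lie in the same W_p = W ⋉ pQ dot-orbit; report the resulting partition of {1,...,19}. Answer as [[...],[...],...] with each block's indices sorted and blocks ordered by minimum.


Type A_5, rank 5, |W|=720; reorder rows/cols to standard.

W_5-reps of the 19 weights in Ā_5 (same 5-coord order as C):

    [1] (2, 0, 2, 0, 0)
    [2] (1, 2, 1, 0, 0)
    [3] (0, 1, 0, 0, 4)
    [4] (0, 1, 0, 0, 4)
    [5] (1, 2, 1, 0, 0)
    [6] (0, 1, 0, 0, 4)
    [7] (0, 3, 0, 0, 1)
    [8] (0, 1, 2, 0, 0)
    [9] (2, 0, 2, 0, 0)
    [10] (1, 1, 1, 2, 0)
    [11] (0, 1, 0, 0, 4)
    [12] (1, 1, 1, 2, 0)
    [13] (0, 3, 0, 0, 1)
    [14] (0, 3, 0, 0, 1)
    [15] (0, 1, 2, 0, 0)
    [16] (1, 1, 1, 2, 0)
    [17] (0, 1, 0, 0, 4)
    [18] (1, 2, 1, 0, 0)
    [19] (1, 2, 1, 0, 0)

The 19 indices split into 6 linkage classes (same alcove rep ⇔ same W_5-dot-orbit):

[[1, 9], [2, 5, 18, 19], [3, 4, 6, 11, 17], [7, 13, 14], [8, 15], [10, 12, 16]]


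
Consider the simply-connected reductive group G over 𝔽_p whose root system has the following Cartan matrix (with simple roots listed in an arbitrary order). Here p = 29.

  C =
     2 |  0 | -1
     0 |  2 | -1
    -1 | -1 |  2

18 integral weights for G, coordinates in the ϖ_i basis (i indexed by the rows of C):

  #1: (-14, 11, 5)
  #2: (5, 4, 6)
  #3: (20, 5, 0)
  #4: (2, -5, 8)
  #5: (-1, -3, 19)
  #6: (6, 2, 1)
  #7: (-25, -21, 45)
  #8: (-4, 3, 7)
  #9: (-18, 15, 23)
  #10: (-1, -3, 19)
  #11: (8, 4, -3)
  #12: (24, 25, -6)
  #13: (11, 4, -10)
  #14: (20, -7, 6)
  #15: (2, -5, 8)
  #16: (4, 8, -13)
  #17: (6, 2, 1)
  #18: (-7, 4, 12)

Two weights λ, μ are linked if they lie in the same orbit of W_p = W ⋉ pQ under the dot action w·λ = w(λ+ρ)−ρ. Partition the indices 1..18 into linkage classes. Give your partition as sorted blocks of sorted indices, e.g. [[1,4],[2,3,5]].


Dynkin diagram of C (from the 4 off-diagonal −1 entries): A_3.

Each λ_j+ρ reduced to Ā_29; 3-tuples below use C's row order:

  1: (6, 5, 7)
  2: (6, 5, 7)
  3: (21, 6, 1)
  4: (3, 4, 5)
  5: (0, 2, 18)
  6: (7, 3, 2)
  7: (7, 3, 2)
  8: (3, 4, 5)
  9: (6, 5, 7)
  10: (0, 2, 18)
  11: (7, 3, 2)
  12: (3, 4, 5)
  13: (3, 4, 5)
  14: (21, 6, 1)
  15: (3, 4, 5)
  16: (7, 3, 2)
  17: (7, 3, 2)
  18: (6, 5, 7)

5 distinct reps among the 18 weights ⇒ 5 W_29-linkage classes:

[[1, 2, 9, 18], [3, 14], [4, 8, 12, 13, 15], [5, 10], [6, 7, 11, 16, 17]]


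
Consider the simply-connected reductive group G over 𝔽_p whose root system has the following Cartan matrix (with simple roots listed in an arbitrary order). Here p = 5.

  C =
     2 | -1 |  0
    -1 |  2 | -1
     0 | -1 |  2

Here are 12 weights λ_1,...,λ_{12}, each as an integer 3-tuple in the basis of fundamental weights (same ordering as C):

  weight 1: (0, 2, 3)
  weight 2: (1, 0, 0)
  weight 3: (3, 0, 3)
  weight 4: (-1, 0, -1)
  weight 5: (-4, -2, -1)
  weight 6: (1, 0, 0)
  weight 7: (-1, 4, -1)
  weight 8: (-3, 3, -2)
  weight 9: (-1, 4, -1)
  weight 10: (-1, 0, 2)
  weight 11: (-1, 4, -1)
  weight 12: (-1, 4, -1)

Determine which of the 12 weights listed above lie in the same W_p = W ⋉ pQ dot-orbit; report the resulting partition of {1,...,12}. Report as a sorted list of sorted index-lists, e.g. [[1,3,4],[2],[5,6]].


Dynkin diagram of C (from the 4 off-diagonal −1 entries): A_3.

λ_j+ρ reflected into Ā_5 (⟨·,θ^∨⟩≤5); 3-tuples as given:

    [1] (2, 1, 1)
    [2] (2, 1, 1)
    [3] (0, 1, 0)
    [4] (0, 1, 0)
    [5] (0, 1, 3)
    [6] (2, 1, 1)
    [7] (0, 5, 0)
    [8] (2, 1, 1)
    [9] (0, 5, 0)
    [10] (0, 1, 3)
    [11] (0, 5, 0)
    [12] (0, 5, 0)

Linkage partition of the 12 weights (4 classes, p=5):

[[1, 2, 6, 8], [3, 4], [5, 10], [7, 9, 11, 12]]


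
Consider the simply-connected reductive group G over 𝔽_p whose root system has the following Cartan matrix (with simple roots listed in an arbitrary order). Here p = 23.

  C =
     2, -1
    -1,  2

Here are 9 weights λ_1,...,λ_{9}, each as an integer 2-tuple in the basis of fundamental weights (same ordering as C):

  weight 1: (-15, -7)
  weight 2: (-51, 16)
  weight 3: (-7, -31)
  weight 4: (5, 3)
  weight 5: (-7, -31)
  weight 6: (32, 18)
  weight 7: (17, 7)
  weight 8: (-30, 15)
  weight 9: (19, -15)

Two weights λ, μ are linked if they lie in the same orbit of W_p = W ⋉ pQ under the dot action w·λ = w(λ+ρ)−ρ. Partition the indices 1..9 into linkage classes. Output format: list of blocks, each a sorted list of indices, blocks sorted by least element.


A_2 Cartan matrix, 2 simple roots permuted; ρ=(1,1).

Folding the 9 weights λ_j+ρ into Ā_23 (reps in the given 2-coord order):

    λ_1 → (6, 14)
    λ_2 → (6, 4)
    λ_3 → (10, 7)
    λ_4 → (6, 4)
    λ_5 → (10, 7)
    λ_6 → (6, 4)
    λ_7 → (15, 5)
    λ_8 → (10, 7)
    λ_9 → (6, 14)

Partition of {1..9} into 4 W_23-dot-orbits:

[[1, 9], [2, 4, 6], [3, 5, 8], [7]]


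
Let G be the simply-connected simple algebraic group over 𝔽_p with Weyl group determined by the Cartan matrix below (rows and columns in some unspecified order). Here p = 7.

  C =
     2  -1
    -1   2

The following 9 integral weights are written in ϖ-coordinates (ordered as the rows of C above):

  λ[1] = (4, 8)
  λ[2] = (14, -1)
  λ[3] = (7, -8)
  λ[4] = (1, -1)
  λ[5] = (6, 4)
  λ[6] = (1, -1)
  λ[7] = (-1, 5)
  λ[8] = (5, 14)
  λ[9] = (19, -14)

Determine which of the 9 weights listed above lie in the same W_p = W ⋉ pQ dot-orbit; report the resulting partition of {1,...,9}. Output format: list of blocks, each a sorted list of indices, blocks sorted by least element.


Root system A_2: the 2×2 matrix C matches after relabeling.

W_7-reps of the 9 weights in Ā_7 (same 2-coord order as C):

    [1] (2, 0)
    [2] (0, 6)
    [3] (0, 6)
    [4] (2, 0)
    [5] (2, 0)
    [6] (2, 0)
    [7] (0, 6)
    [8] (0, 6)
    [9] (0, 6)

Linkage partition of the 9 weights (2 classes, p=7):

[[1, 4, 5, 6], [2, 3, 7, 8, 9]]


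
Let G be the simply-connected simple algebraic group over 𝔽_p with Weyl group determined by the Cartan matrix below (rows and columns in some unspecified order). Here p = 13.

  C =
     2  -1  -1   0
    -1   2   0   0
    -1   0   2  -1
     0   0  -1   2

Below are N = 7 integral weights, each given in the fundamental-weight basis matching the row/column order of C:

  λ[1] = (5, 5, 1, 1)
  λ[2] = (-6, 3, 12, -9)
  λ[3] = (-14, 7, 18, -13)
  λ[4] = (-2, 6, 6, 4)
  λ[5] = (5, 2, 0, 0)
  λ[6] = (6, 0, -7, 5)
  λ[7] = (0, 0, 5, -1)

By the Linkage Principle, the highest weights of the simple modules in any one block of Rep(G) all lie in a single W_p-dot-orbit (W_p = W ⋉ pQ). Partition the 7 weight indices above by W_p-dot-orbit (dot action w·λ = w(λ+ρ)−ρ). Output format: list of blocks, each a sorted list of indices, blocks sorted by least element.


C ↔ A_4 under row/col permutation; |W(A_4)| = 120.

Folding the 7 weights λ_j+ρ into Ā_13 (reps in the given 4-coord order):

  λ_1 → (6, 3, 1, 1) · λ_2 → (4, 1, 0, 8) · λ_3 → (1, 1, 6, 0) · λ_4 → (1, 1, 6, 0) · λ_5 → (6, 3, 1, 1) · λ_6 → (1, 1, 6, 0) · λ_7 → (1, 1, 6, 0)

Grouping the 7 weights by Ā_13-representative: 3 linkage classes.

[[1, 5], [2], [3, 4, 6, 7]]


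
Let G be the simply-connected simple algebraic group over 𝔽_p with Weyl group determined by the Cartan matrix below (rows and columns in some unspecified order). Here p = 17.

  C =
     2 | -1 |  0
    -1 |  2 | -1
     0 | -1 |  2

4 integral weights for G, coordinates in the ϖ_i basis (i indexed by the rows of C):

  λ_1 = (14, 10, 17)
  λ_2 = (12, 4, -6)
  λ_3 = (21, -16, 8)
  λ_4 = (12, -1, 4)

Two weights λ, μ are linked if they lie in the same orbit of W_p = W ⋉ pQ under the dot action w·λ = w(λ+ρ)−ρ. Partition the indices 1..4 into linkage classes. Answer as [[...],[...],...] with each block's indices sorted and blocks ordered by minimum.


Root system A_3: the 3×3 matrix C matches after relabeling.

Each λ_j+ρ reduced to Ā_17; 3-tuples below use C's row order:

    λ_1 → (2, 9, 1)
    λ_2 → (12, 0, 4)
    λ_3 → (2, 9, 1)
    λ_4 → (12, 0, 4)

Partition of {1..4} into 2 W_17-dot-orbits:

[[1, 3], [2, 4]]


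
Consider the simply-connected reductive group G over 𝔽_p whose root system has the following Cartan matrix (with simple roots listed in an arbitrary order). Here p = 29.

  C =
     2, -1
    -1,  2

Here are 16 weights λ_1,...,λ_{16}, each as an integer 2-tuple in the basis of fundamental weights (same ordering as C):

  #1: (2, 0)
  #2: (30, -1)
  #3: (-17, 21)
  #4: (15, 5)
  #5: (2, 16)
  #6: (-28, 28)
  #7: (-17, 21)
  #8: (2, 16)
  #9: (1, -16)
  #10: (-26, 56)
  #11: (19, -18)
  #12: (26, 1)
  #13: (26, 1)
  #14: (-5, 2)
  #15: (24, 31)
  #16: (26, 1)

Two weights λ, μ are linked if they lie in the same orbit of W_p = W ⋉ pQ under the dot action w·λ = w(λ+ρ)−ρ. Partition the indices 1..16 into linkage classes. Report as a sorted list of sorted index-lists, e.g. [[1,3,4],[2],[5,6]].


A_2 Cartan matrix, 2 simple roots permuted; ρ=(1,1).

Folding the 16 weights λ_j+ρ into Ā_29 (reps in the given 2-coord order):

    1: (3, 1)
    2: (27, 2)
    3: (16, 6)
    4: (16, 6)
    5: (3, 17)
    6: (27, 2)
    7: (16, 6)
    8: (3, 17)
    9: (13, 2)
    10: (3, 1)
    11: (3, 17)
    12: (27, 2)
    13: (27, 2)
    14: (3, 1)
    15: (3, 1)
    16: (27, 2)

These 16 weights hit 5 W_29-dot-orbits; sizes (4, 5, 3, 3, 1):

[[1, 10, 14, 15], [2, 6, 12, 13, 16], [3, 4, 7], [5, 8, 11], [9]]


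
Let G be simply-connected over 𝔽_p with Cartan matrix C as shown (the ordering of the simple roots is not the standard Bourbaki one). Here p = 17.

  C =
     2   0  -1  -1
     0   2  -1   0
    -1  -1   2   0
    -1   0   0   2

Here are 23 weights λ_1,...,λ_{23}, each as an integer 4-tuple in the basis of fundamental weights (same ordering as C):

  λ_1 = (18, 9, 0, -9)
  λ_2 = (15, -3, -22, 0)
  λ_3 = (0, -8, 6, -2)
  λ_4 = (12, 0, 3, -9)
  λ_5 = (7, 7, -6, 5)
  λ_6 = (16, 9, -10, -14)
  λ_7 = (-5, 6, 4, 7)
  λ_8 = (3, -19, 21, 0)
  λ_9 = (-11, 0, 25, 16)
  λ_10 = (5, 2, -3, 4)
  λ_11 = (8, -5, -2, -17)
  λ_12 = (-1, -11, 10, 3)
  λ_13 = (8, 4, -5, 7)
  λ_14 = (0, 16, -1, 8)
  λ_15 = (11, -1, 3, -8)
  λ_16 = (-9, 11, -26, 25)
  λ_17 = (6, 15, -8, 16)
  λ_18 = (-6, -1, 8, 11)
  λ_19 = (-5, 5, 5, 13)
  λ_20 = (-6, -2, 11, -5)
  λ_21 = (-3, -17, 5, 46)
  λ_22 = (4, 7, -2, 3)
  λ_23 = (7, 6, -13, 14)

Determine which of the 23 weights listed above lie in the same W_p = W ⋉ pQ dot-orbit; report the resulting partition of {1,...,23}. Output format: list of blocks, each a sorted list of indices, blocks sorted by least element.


Type A_4, rank 4, |W|=120; reorder rows/cols to standard.

Each λ_j+ρ reduced to Ā_17; 4-tuples below use C's row order:

  [1] (4, 1, 2, 5) · [2] (0, 10, 1, 4) · [3] (0, 7, 0, 1) · [4] (5, 0, 4, 7) · [5] (3, 3, 5, 6) · [6] (5, 0, 4, 7) · [7] (4, 7, 1, 4) · [8] (4, 7, 1, 4) · [9] (0, 7, 0, 1) · [10] (4, 1, 2, 5) · [11] (4, 7, 1, 4) · [12] (0, 10, 1, 4) · [13] (5, 0, 4, 7) · [14] (0, 7, 0, 1) · [15] (5, 0, 4, 7) · [16] (4, 7, 1, 4) · [17] (0, 7, 0, 1) · [18] (5, 0, 4, 7) · [19] (4, 1, 2, 5) · [20] (4, 1, 2, 5) · [21] (0, 10, 1, 4) · [22] (4, 7, 1, 4) · [23] (4, 1, 2, 5)

The 23 indices split into 6 linkage classes (same alcove rep ⇔ same W_17-dot-orbit):

[[1, 10, 19, 20, 23], [2, 12, 21], [3, 9, 14, 17], [4, 6, 13, 15, 18], [5], [7, 8, 11, 16, 22]]


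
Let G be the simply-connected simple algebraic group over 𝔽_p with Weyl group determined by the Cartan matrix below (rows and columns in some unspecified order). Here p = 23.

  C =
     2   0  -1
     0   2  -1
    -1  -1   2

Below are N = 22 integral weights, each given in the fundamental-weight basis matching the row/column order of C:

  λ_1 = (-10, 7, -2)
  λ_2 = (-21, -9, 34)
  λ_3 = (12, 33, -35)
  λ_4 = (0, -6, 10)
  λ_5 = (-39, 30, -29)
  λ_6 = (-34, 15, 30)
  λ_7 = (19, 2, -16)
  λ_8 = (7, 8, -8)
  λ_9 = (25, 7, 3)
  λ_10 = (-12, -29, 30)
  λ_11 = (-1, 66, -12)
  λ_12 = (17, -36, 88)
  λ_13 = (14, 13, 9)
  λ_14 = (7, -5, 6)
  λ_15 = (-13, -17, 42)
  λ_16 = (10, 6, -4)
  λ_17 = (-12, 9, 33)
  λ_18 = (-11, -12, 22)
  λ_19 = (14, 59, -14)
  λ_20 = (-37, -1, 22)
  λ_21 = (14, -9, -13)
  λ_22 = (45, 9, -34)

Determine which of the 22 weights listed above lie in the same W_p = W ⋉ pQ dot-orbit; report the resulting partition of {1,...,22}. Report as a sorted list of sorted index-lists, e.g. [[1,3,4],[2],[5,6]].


Type A_3, rank 3, |W|=24; reorder rows/cols to standard.

Alcove-folded reps (p=23, 22 weights, presented ϖ-order):

    1: (1, 2, 7)
    2: (8, 4, 3)
    3: (10, 11, 2)
    4: (1, 5, 6)
    5: (5, 12, 3)
    6: (1, 2, 7)
    7: (5, 12, 3)
    8: (1, 2, 7)
    9: (8, 4, 3)
    10: (5, 12, 3)
    11: (10, 11, 2)
    12: (5, 12, 3)
    13: (1, 2, 7)
    14: (8, 4, 3)
    15: (8, 4, 3)
    16: (8, 4, 3)
    17: (10, 11, 2)
    18: (10, 11, 2)
    19: (1, 2, 7)
    20: (10, 0, 0)
    21: (5, 12, 3)
    22: (10, 0, 0)

These 22 weights hit 6 W_23-dot-orbits; sizes (5, 5, 4, 1, 5, 2):

[[1, 6, 8, 13, 19], [2, 9, 14, 15, 16], [3, 11, 17, 18], [4], [5, 7, 10, 12, 21], [20, 22]]


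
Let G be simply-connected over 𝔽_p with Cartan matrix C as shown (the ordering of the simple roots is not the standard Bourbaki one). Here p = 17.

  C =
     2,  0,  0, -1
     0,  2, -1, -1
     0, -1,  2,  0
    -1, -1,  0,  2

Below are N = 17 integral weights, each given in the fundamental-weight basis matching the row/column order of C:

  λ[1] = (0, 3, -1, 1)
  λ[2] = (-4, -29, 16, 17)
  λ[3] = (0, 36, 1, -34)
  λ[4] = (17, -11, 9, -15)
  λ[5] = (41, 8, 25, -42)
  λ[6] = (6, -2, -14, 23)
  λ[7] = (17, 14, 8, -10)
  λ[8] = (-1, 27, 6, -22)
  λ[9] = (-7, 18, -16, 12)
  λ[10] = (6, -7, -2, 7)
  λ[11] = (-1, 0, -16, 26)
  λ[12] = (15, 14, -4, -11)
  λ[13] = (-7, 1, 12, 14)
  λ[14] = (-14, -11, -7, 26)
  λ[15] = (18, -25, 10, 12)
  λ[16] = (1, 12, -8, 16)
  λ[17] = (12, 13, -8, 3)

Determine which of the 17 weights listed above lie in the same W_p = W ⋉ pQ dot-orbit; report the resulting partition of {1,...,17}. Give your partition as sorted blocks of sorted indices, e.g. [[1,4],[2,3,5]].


Type A_4, rank 4, |W|=120; reorder rows/cols to standard.

Each λ_j+ρ reduced to Ā_17; 4-tuples below use C's row order:

    [1] (1, 4, 0, 2)
    [2] (1, 4, 0, 2)
    [3] (2, 1, 1, 10)
    [4] (1, 0, 7, 3)
    [5] (7, 1, 6, 1)
    [6] (1, 0, 7, 3)
    [7] (7, 1, 6, 1)
    [8] (1, 0, 7, 3)
    [9] (7, 2, 0, 2)
    [10] (7, 1, 6, 1)
    [11] (1, 4, 0, 2)
    [12] (2, 1, 1, 10)
    [13] (7, 2, 0, 2)
    [14] (1, 4, 0, 2)
    [15] (7, 2, 0, 2)
    [16] (7, 2, 0, 2)
    [17] (1, 0, 7, 3)

The 17 indices split into 5 linkage classes (same alcove rep ⇔ same W_17-dot-orbit):

[[1, 2, 11, 14], [3, 12], [4, 6, 8, 17], [5, 7, 10], [9, 13, 15, 16]]


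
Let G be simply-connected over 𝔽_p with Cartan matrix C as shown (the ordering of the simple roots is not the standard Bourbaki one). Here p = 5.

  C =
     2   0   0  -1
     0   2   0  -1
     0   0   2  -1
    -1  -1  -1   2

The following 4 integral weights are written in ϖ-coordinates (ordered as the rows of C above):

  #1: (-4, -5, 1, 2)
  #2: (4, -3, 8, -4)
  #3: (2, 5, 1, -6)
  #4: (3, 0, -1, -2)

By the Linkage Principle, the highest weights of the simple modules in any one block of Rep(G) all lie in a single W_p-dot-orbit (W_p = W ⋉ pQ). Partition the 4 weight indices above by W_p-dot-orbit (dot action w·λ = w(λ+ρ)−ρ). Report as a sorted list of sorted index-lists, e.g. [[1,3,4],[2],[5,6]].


Dynkin diagram of C (from the 6 off-diagonal −1 entries): D_4.

λ_j+ρ reflected into Ā_5 (⟨·,θ^∨⟩≤5); 4-tuples as given:

  λ_1+ρ ↦ (1, 0, 2, 1);  λ_2+ρ ↦ (3, 0, 1, 0);  λ_3+ρ ↦ (1, 0, 2, 1);  λ_4+ρ ↦ (3, 0, 1, 0)

The 4 indices split into 2 linkage classes (same alcove rep ⇔ same W_5-dot-orbit):

[[1, 3], [2, 4]]


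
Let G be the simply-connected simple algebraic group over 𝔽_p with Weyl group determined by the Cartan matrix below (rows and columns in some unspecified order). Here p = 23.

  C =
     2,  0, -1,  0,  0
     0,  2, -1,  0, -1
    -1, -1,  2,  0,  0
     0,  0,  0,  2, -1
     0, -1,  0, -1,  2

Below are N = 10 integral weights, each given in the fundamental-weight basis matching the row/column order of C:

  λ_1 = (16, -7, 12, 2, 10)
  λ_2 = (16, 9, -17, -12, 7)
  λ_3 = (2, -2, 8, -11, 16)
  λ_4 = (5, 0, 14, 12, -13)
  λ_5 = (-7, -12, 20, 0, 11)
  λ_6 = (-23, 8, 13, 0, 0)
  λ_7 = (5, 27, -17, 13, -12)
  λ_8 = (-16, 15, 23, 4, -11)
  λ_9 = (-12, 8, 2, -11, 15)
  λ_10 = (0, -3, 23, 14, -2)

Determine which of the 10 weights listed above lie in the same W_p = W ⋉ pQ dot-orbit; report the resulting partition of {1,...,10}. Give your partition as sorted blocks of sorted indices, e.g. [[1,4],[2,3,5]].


A_5 Cartan matrix, 5 simple roots permuted; ρ=(1,1,1,1,1).

λ_j+ρ reflected into Ā_23 (⟨·,θ^∨⟩≤23); 5-tuples as given:

  λ_1 → (2, 1, 6, 5, 6);  λ_2 → (1, 3, 7, 2, 6);  λ_3 → (2, 1, 6, 5, 6);  λ_4 → (6, 11, 4, 1, 1);  λ_5 → (6, 11, 4, 1, 1);  λ_6 → (12, 1, 8, 1, 0);  λ_7 → (2, 1, 6, 5, 6);  λ_8 → (2, 1, 6, 5, 6);  λ_9 → (2, 1, 6, 5, 6);  λ_10 → (12, 1, 8, 1, 0)

Partition of {1..10} into 4 W_23-dot-orbits:

[[1, 3, 7, 8, 9], [2], [4, 5], [6, 10]]


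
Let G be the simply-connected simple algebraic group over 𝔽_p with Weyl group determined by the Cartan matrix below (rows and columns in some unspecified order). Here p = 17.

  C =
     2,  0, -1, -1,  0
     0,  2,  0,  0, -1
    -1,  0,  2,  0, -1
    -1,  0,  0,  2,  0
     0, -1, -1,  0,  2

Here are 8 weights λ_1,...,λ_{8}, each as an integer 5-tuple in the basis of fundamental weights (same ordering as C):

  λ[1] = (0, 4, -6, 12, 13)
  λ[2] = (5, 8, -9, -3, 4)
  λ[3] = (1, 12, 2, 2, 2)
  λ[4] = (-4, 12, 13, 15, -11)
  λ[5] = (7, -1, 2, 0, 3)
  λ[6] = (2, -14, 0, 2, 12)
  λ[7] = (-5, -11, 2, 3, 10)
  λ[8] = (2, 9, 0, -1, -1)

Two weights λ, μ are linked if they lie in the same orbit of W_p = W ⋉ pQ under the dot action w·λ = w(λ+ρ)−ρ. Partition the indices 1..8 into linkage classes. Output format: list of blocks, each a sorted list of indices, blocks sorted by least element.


Type A_5, rank 5, |W|=720; reorder rows/cols to standard.

Alcove-folded reps (p=17, 8 weights, presented ϖ-order):

  λ_1 → (2, 6, 1, 2, 3) · λ_2 → (2, 6, 1, 2, 3) · λ_3 → (2, 6, 1, 2, 3) · λ_4 → (3, 10, 1, 0, 0) · λ_5 → (8, 0, 3, 1, 4) · λ_6 → (3, 10, 1, 0, 0) · λ_7 → (3, 10, 1, 0, 0) · λ_8 → (3, 10, 1, 0, 0)

The 8 indices split into 3 linkage classes (same alcove rep ⇔ same W_17-dot-orbit):

[[1, 2, 3], [4, 6, 7, 8], [5]]


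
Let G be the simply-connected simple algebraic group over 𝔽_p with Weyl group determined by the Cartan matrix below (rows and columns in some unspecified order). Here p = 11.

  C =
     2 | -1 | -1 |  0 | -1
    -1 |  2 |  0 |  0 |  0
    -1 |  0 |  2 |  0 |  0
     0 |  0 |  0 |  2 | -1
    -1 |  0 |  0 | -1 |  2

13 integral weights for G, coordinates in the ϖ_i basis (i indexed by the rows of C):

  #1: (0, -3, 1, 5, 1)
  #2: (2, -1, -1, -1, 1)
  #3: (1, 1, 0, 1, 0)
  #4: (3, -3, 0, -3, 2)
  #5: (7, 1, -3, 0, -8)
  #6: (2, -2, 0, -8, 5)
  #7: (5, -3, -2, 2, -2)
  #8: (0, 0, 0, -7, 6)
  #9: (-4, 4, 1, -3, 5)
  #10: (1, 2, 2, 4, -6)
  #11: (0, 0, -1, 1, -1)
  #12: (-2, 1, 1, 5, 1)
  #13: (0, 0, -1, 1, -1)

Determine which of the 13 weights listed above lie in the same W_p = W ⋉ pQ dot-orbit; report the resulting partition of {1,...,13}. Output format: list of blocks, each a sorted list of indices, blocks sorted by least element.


D_5 Cartan matrix, 5 simple roots permuted; ρ=(1,1,1,1,1).

Folding the 13 weights λ_j+ρ into Ā_11 (reps in the given 5-coord order):

  1: (1, 1, 1, 6, 0);  2: (3, 0, 0, 0, 2);  3: (2, 2, 1, 2, 1);  4: (2, 2, 1, 2, 1);  5: (1, 1, 1, 6, 0);  6: (1, 1, 1, 6, 0);  7: (2, 2, 1, 2, 1);  8: (1, 1, 1, 6, 0);  9: (2, 2, 1, 2, 1);  10: (3, 0, 0, 0, 2);  11: (1, 1, 0, 2, 0);  12: (1, 1, 1, 6, 0);  13: (1, 1, 0, 2, 0)

Partition of {1..13} into 4 W_11-dot-orbits:

[[1, 5, 6, 8, 12], [2, 10], [3, 4, 7, 9], [11, 13]]


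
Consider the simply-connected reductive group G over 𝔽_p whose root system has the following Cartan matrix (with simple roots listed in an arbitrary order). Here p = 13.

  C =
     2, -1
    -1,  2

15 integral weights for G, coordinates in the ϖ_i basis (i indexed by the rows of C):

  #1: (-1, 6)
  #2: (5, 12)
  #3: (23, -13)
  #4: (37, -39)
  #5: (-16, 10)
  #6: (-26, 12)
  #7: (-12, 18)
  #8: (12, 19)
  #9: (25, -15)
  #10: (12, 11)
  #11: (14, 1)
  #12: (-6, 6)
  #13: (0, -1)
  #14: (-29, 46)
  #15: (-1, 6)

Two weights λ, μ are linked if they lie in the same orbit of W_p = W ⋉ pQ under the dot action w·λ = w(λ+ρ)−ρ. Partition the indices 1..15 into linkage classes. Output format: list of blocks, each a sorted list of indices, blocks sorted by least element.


A_2 Cartan matrix, 2 simple roots permuted; ρ=(1,1).

Ā_13 reps of the 15 weights (A_2, coords as presented):

  [1] (0, 7)
  [2] (0, 7)
  [3] (1, 1)
  [4] (1, 0)
  [5] (9, 2)
  [6] (1, 0)
  [7] (5, 2)
  [8] (0, 7)
  [9] (1, 0)
  [10] (1, 0)
  [11] (9, 2)
  [12] (5, 2)
  [13] (1, 0)
  [14] (5, 2)
  [15] (0, 7)

These 15 weights hit 5 W_13-dot-orbits; sizes (4, 1, 5, 2, 3):

[[1, 2, 8, 15], [3], [4, 6, 9, 10, 13], [5, 11], [7, 12, 14]]


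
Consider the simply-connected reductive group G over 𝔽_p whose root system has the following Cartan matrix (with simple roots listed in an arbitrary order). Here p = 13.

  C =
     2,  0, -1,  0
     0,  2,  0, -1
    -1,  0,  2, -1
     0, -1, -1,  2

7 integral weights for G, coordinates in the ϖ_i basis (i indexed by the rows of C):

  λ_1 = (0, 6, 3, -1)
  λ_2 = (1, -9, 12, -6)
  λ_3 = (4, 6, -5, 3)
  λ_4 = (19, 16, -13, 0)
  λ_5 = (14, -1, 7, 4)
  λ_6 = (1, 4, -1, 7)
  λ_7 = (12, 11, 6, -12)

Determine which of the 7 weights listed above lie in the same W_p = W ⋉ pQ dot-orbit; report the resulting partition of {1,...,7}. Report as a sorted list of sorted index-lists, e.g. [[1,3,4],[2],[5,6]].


Root system A_4: the 4×4 matrix C matches after relabeling.

λ_j+ρ reflected into Ā_13 (⟨·,θ^∨⟩≤13); 4-tuples as given:

    1: (1, 7, 4, 0)
    2: (0, 3, 0, 8)
    3: (1, 7, 4, 0)
    4: (1, 7, 4, 0)
    5: (0, 3, 0, 8)
    6: (0, 3, 0, 8)
    7: (1, 7, 4, 0)

Linkage partition of the 7 weights (2 classes, p=13):

[[1, 3, 4, 7], [2, 5, 6]]


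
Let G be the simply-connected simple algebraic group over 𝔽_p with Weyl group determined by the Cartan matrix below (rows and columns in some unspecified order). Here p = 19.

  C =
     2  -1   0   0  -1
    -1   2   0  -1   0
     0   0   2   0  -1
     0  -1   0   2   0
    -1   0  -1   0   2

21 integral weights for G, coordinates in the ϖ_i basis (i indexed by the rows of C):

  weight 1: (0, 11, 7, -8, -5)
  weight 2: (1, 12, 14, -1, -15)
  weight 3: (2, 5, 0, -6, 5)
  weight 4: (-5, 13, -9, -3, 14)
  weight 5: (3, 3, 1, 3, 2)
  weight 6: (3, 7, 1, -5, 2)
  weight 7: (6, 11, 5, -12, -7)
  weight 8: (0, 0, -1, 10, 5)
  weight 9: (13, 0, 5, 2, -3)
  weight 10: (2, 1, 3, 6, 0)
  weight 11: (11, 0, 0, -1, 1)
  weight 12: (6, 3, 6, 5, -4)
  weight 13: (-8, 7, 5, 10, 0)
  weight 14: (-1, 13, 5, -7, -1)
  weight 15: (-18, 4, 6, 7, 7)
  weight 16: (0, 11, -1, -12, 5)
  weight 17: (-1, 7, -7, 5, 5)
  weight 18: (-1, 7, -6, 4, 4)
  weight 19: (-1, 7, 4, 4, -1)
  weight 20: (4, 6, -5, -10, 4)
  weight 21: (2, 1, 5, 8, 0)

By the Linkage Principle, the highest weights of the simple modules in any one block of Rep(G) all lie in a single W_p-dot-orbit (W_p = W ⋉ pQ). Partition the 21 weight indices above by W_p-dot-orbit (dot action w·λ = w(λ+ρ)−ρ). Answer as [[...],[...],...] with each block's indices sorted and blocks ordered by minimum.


C ↔ A_5 under row/col permutation; |W(A_5)| = 720.

Alcove-folded reps (p=19, 21 weights, presented ϖ-order):

  1: (3, 2, 4, 7, 1) · 2: (12, 1, 1, 0, 2) · 3: (3, 1, 1, 5, 6) · 4: (4, 4, 2, 4, 3) · 5: (4, 4, 2, 4, 3) · 6: (4, 4, 2, 4, 3) · 7: (1, 1, 0, 11, 6) · 8: (1, 1, 0, 11, 6) · 9: (12, 1, 1, 0, 2) · 10: (3, 2, 4, 7, 1) · 11: (12, 1, 1, 0, 2) · 12: (4, 4, 2, 4, 3) · 13: (1, 1, 0, 11, 6) · 14: (0, 8, 5, 5, 0) · 15: (4, 4, 2, 4, 3) · 16: (1, 1, 0, 11, 6) · 17: (0, 8, 5, 5, 0) · 18: (0, 8, 5, 5, 0) · 19: (0, 8, 5, 5, 0) · 20: (3, 2, 4, 7, 1) · 21: (3, 2, 4, 7, 1)

Linkage partition of the 21 weights (6 classes, p=19):

[[1, 10, 20, 21], [2, 9, 11], [3], [4, 5, 6, 12, 15], [7, 8, 13, 16], [14, 17, 18, 19]]


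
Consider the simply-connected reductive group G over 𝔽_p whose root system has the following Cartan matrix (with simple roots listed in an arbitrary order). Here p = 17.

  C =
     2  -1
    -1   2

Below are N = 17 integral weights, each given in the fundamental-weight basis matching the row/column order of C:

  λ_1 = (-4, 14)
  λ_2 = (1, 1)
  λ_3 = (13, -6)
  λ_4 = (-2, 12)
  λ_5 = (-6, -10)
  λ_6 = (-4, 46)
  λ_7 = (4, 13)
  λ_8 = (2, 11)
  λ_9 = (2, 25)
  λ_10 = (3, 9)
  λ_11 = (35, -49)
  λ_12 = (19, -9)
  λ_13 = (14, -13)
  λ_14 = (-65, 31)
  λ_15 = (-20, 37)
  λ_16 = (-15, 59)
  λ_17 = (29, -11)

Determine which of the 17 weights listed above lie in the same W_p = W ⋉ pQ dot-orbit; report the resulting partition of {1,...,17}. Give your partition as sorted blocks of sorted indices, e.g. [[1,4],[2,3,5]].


A_2 Cartan matrix, 2 simple roots permuted; ρ=(1,1).

Each λ_j+ρ reduced to Ā_17; 2-tuples below use C's row order:

  [1] (3, 12)
  [2] (2, 2)
  [3] (9, 5)
  [4] (1, 12)
  [5] (9, 5)
  [6] (4, 3)
  [7] (3, 12)
  [8] (3, 12)
  [9] (9, 5)
  [10] (4, 10)
  [11] (3, 12)
  [12] (9, 5)
  [13] (3, 12)
  [14] (2, 2)
  [15] (2, 2)
  [16] (9, 5)
  [17] (4, 3)

Grouping the 17 weights by Ā_17-representative: 6 linkage classes.

[[1, 7, 8, 11, 13], [2, 14, 15], [3, 5, 9, 12, 16], [4], [6, 17], [10]]


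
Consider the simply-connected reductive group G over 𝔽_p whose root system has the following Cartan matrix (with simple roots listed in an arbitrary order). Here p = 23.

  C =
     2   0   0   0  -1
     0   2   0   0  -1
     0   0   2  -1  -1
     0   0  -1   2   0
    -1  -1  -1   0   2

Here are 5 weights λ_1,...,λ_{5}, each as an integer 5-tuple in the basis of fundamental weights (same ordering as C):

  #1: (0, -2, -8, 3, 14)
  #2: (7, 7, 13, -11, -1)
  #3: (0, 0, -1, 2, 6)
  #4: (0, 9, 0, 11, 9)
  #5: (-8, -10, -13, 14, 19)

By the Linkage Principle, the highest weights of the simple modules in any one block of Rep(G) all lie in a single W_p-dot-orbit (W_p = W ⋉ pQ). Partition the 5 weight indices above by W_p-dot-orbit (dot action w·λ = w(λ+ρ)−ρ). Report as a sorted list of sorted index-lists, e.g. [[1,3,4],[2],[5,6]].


D_5 Cartan matrix, 5 simple roots permuted; ρ=(1,1,1,1,1).

λ_j+ρ reflected into Ā_23 (⟨·,θ^∨⟩≤23); 5-tuples as given:

  [1] (1, 1, 0, 3, 7) · [2] (1, 1, 0, 3, 7) · [3] (1, 1, 0, 3, 7) · [4] (10, 1, 1, 9, 0) · [5] (1, 1, 0, 3, 7)

Grouping the 5 weights by Ā_23-representative: 2 linkage classes.

[[1, 2, 3, 5], [4]]


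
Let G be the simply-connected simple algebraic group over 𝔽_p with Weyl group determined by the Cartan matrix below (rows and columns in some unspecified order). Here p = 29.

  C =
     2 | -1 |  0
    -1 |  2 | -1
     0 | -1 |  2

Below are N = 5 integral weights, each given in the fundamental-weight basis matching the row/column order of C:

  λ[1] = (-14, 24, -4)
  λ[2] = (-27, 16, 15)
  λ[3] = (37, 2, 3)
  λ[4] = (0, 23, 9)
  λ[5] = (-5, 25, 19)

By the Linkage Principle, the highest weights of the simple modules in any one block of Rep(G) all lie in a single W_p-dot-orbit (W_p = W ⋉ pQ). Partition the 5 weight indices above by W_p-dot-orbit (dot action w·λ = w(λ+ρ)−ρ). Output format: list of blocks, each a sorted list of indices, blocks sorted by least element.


A_3 Cartan matrix, 3 simple roots permuted; ρ=(1,1,1).

λ_j+ρ reflected into Ā_29 (⟨·,θ^∨⟩≤29); 3-tuples as given:

  1: (13, 9, 3)
  2: (13, 9, 3)
  3: (13, 9, 3)
  4: (5, 19, 4)
  5: (13, 9, 3)

These 5 weights hit 2 W_29-dot-orbits; sizes (4, 1):

[[1, 2, 3, 5], [4]]


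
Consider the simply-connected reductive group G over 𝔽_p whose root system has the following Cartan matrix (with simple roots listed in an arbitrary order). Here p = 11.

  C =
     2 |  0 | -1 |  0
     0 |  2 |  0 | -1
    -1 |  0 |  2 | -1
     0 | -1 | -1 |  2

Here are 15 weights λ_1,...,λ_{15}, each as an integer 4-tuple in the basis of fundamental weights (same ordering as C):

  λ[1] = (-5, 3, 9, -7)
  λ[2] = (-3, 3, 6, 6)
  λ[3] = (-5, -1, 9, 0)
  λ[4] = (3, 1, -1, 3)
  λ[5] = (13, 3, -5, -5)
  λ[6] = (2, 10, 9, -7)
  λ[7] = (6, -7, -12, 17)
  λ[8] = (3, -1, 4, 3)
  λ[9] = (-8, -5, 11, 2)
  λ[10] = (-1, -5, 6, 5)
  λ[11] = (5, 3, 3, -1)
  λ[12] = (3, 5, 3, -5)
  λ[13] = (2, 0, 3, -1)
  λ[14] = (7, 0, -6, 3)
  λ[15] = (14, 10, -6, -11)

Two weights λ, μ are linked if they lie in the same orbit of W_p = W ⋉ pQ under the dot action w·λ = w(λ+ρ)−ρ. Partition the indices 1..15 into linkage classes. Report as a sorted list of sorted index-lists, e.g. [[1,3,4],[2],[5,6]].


Dynkin diagram of C (from the 6 off-diagonal −1 entries): A_4.

Each λ_j+ρ reduced to Ā_11; 4-tuples below use C's row order:

  1: (4, 2, 0, 4)
  2: (4, 2, 0, 4)
  3: (4, 0, 6, 1)
  4: (4, 2, 0, 4)
  5: (3, 1, 4, 0)
  6: (4, 2, 0, 4)
  7: (3, 1, 4, 0)
  8: (2, 2, 5, 2)
  9: (3, 1, 4, 0)
  10: (2, 2, 5, 2)
  11: (3, 1, 4, 0)
  12: (4, 2, 0, 4)
  13: (3, 1, 4, 0)
  14: (3, 0, 4, 1)
  15: (4, 0, 6, 1)

The 15 indices split into 5 linkage classes (same alcove rep ⇔ same W_11-dot-orbit):

[[1, 2, 4, 6, 12], [3, 15], [5, 7, 9, 11, 13], [8, 10], [14]]


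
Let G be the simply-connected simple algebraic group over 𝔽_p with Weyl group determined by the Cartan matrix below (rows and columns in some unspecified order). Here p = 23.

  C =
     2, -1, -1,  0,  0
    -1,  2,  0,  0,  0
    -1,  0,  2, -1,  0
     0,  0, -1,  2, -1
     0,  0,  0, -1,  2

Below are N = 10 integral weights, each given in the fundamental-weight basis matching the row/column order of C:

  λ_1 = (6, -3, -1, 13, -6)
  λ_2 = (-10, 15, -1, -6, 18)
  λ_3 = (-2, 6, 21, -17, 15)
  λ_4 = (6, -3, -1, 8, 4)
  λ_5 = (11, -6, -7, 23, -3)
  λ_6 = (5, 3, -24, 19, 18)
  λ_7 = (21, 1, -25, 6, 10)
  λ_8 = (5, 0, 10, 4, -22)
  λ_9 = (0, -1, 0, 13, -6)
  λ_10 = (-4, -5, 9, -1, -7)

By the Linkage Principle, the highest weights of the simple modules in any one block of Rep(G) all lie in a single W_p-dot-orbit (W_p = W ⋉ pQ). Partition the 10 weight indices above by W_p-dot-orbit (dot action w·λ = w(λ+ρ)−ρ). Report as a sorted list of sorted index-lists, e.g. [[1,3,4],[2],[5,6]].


Type A_5, rank 5, |W|=720; reorder rows/cols to standard.

λ_j+ρ reflected into Ā_23 (⟨·,θ^∨⟩≤23); 5-tuples as given:

  λ_1+ρ ↦ (5, 2, 0, 9, 5);  λ_2+ρ ↦ (5, 2, 0, 9, 5);  λ_3+ρ ↦ (1, 1, 5, 11, 5);  λ_4+ρ ↦ (5, 2, 0, 9, 5);  λ_5+ρ ↦ (1, 1, 5, 11, 5);  λ_6+ρ ↦ (1, 3, 3, 3, 0);  λ_7+ρ ↦ (1, 1, 5, 11, 5);  λ_8+ρ ↦ (1, 1, 5, 11, 5);  λ_9+ρ ↦ (1, 0, 1, 9, 5);  λ_10+ρ ↦ (1, 3, 3, 3, 0)

4 distinct reps among the 10 weights ⇒ 4 W_23-linkage classes:

[[1, 2, 4], [3, 5, 7, 8], [6, 10], [9]]


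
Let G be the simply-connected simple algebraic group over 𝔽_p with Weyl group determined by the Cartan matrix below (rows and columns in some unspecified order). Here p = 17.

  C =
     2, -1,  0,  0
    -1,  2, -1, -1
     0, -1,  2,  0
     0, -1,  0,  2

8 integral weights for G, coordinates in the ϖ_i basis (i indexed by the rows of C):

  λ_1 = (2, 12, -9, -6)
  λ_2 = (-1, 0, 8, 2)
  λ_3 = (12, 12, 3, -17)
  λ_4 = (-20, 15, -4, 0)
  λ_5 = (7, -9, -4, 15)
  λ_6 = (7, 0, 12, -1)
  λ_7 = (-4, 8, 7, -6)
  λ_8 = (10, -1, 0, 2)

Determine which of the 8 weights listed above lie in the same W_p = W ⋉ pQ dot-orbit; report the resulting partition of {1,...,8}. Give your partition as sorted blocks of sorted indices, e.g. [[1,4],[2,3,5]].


Type D_4, rank 4, |W|=192; reorder rows/cols to standard.

Alcove-folded reps (p=17, 8 weights, presented ϖ-order):

  λ_1+ρ ↦ (3, 0, 8, 5);  λ_2+ρ ↦ (0, 1, 9, 3);  λ_3+ρ ↦ (0, 1, 9, 3);  λ_4+ρ ↦ (11, 0, 1, 3);  λ_5+ρ ↦ (3, 0, 8, 5);  λ_6+ρ ↦ (3, 0, 8, 5);  λ_7+ρ ↦ (3, 0, 8, 5);  λ_8+ρ ↦ (11, 0, 1, 3)

These 8 weights hit 3 W_17-dot-orbits; sizes (4, 2, 2):

[[1, 5, 6, 7], [2, 3], [4, 8]]


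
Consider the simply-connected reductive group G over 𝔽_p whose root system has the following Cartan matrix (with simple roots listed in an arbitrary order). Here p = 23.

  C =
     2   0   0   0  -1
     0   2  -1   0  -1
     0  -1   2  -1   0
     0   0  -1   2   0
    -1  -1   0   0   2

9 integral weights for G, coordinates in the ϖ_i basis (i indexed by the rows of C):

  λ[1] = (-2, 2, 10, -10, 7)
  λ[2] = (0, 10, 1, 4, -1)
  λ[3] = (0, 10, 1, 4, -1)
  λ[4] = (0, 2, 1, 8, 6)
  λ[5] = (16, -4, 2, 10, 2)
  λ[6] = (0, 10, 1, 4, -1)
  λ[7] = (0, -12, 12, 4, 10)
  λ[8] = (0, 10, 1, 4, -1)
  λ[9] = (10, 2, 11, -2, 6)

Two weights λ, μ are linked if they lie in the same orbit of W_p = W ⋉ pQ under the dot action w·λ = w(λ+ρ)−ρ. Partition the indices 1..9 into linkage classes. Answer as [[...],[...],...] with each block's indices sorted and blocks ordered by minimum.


Type A_5, rank 5, |W|=720; reorder rows/cols to standard.

Alcove-folded reps (p=23, 9 weights, presented ϖ-order):

    λ_1+ρ ↦ (1, 3, 2, 9, 7)
    λ_2+ρ ↦ (1, 11, 2, 5, 0)
    λ_3+ρ ↦ (1, 11, 2, 5, 0)
    λ_4+ρ ↦ (1, 3, 2, 9, 7)
    λ_5+ρ ↦ (9, 3, 0, 3, 0)
    λ_6+ρ ↦ (1, 11, 2, 5, 0)
    λ_7+ρ ↦ (1, 11, 2, 5, 0)
    λ_8+ρ ↦ (1, 11, 2, 5, 0)
    λ_9+ρ ↦ (1, 3, 2, 9, 7)

These 9 weights hit 3 W_23-dot-orbits; sizes (3, 5, 1):

[[1, 4, 9], [2, 3, 6, 7, 8], [5]]


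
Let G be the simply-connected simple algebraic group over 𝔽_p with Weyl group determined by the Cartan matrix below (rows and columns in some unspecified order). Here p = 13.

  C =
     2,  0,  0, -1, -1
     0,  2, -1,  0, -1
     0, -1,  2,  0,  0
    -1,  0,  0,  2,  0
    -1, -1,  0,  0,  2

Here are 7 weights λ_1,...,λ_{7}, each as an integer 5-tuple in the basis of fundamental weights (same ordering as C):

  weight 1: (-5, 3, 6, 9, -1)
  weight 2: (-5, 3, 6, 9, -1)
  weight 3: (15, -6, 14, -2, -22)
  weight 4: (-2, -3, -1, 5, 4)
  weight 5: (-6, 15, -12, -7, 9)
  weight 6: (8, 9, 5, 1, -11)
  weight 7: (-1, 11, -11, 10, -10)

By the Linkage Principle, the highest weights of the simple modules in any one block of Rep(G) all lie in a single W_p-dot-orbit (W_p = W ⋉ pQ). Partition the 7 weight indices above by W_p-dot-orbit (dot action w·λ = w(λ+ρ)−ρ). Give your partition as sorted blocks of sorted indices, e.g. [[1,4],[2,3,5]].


C ↔ A_5 under row/col permutation; |W(A_5)| = 720.

Folding the 7 weights λ_j+ρ into Ā_13 (reps in the given 5-coord order):

    [1] (0, 0, 3, 2, 4)
    [2] (0, 0, 3, 2, 4)
    [3] (1, 0, 2, 5, 2)
    [4] (1, 0, 2, 5, 2)
    [5] (1, 0, 2, 5, 2)
    [6] (2, 0, 2, 1, 7)
    [7] (2, 0, 2, 1, 7)

Partition of {1..7} into 3 W_13-dot-orbits:

[[1, 2], [3, 4, 5], [6, 7]]


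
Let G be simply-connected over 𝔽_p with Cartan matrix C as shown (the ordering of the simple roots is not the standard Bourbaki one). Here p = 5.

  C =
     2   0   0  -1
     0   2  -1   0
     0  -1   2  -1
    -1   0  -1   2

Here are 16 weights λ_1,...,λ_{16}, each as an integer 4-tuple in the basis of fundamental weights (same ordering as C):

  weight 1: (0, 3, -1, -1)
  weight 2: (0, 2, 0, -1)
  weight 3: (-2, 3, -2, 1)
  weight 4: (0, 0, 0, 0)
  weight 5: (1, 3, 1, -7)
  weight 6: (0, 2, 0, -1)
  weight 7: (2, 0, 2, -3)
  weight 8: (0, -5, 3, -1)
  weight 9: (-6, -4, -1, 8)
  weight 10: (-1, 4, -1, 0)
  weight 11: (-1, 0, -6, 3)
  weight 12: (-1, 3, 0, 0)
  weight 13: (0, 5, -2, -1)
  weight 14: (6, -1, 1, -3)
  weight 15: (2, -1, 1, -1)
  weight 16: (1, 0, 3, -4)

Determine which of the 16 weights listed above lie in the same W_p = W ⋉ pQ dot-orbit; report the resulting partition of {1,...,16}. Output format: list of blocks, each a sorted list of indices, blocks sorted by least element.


Type A_4, rank 4, |W|=120; reorder rows/cols to standard.

λ_j+ρ reflected into Ā_5 (⟨·,θ^∨⟩≤5); 4-tuples as given:

  [1] (1, 4, 0, 0)
  [2] (1, 3, 1, 0)
  [3] (1, 3, 1, 0)
  [4] (1, 1, 1, 1)
  [5] (1, 1, 1, 2)
  [6] (1, 3, 1, 0)
  [7] (1, 1, 1, 2)
  [8] (1, 4, 0, 0)
  [9] (1, 3, 1, 0)
  [10] (1, 4, 0, 0)
  [11] (1, 4, 0, 0)
  [12] (1, 3, 1, 0)
  [13] (1, 4, 0, 0)
  [14] (3, 0, 2, 0)
  [15] (3, 0, 2, 0)
  [16] (1, 1, 1, 2)

5 distinct reps among the 16 weights ⇒ 5 W_5-linkage classes:

[[1, 8, 10, 11, 13], [2, 3, 6, 9, 12], [4], [5, 7, 16], [14, 15]]


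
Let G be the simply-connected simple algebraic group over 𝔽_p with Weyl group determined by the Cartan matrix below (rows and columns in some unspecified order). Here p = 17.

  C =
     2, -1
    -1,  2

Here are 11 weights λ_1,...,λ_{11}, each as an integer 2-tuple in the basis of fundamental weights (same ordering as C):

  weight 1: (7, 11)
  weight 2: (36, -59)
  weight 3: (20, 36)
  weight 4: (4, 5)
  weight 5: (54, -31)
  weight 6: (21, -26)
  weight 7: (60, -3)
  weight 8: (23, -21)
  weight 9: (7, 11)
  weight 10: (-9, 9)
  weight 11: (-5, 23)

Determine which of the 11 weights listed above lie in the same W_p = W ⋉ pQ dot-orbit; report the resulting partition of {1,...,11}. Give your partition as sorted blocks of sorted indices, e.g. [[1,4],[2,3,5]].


Type A_2, rank 2, |W|=6; reorder rows/cols to standard.

Ā_17 reps of the 11 weights (A_2, coords as presented):

  λ_1+ρ ↦ (5, 9)
  λ_2+ρ ↦ (3, 10)
  λ_3+ρ ↦ (3, 10)
  λ_4+ρ ↦ (5, 6)
  λ_5+ρ ↦ (4, 9)
  λ_6+ρ ↦ (5, 9)
  λ_7+ρ ↦ (8, 2)
  λ_8+ρ ↦ (3, 10)
  λ_9+ρ ↦ (5, 9)
  λ_10+ρ ↦ (8, 2)
  λ_11+ρ ↦ (3, 10)

Linkage partition of the 11 weights (5 classes, p=17):

[[1, 6, 9], [2, 3, 8, 11], [4], [5], [7, 10]]
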